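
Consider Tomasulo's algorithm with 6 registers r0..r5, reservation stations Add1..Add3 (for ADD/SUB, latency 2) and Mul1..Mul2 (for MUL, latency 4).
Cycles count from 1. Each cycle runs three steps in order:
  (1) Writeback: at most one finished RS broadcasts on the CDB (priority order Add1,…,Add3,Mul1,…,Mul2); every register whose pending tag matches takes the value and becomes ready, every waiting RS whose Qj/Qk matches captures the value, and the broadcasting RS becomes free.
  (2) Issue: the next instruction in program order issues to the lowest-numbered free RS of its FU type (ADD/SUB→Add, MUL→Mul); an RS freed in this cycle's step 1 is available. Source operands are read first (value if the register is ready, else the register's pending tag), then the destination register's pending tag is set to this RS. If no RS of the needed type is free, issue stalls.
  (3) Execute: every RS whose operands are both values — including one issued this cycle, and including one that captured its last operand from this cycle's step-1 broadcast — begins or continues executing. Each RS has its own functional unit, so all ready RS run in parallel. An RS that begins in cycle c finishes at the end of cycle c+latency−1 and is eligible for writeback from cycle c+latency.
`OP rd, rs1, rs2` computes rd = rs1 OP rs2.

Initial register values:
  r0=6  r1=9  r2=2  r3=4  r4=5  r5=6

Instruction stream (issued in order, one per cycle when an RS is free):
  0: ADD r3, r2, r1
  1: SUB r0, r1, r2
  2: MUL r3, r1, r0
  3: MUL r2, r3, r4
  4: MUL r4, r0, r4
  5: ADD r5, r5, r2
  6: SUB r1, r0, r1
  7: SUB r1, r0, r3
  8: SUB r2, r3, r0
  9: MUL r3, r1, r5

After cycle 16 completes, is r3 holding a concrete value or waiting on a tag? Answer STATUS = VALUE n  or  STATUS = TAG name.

cycle 1: issue ADD r3<-Add1 // r0:6,r1:9,r2:2,r3:Add1,r4:5,r5:6
cycle 2: issue SUB r0<-Add2 // r0:Add2,r1:9,r2:2,r3:Add1,r4:5,r5:6
cycle 3: CDB Add1=11; issue MUL r3<-Mul1 // r0:Add2,r1:9,r2:2,r3:Mul1,r4:5,r5:6
cycle 4: CDB Add2=7; issue MUL r2<-Mul2 // r0:7,r1:9,r2:Mul2,r3:Mul1,r4:5,r5:6
cycle 5: stall // r0:7,r1:9,r2:Mul2,r3:Mul1,r4:5,r5:6
cycle 6: stall // r0:7,r1:9,r2:Mul2,r3:Mul1,r4:5,r5:6
cycle 7: stall // r0:7,r1:9,r2:Mul2,r3:Mul1,r4:5,r5:6
cycle 8: CDB Mul1=63; issue MUL r4<-Mul1 // r0:7,r1:9,r2:Mul2,r3:63,r4:Mul1,r5:6
cycle 9: issue ADD r5<-Add1 // r0:7,r1:9,r2:Mul2,r3:63,r4:Mul1,r5:Add1
cycle 10: issue SUB r1<-Add2 // r0:7,r1:Add2,r2:Mul2,r3:63,r4:Mul1,r5:Add1
cycle 11: issue SUB r1<-Add3 // r0:7,r1:Add3,r2:Mul2,r3:63,r4:Mul1,r5:Add1
cycle 12: CDB Add2=-2; issue SUB r2<-Add2 // r0:7,r1:Add3,r2:Add2,r3:63,r4:Mul1,r5:Add1
cycle 13: CDB Add3=-56; stall // r0:7,r1:-56,r2:Add2,r3:63,r4:Mul1,r5:Add1
cycle 14: CDB Add2=56; stall // r0:7,r1:-56,r2:56,r3:63,r4:Mul1,r5:Add1
cycle 15: CDB Mul1=35; issue MUL r3<-Mul1 // r0:7,r1:-56,r2:56,r3:Mul1,r4:35,r5:Add1
cycle 16: CDB Mul2=315 // r0:7,r1:-56,r2:56,r3:Mul1,r4:35,r5:Add1

STATUS = TAG Mul1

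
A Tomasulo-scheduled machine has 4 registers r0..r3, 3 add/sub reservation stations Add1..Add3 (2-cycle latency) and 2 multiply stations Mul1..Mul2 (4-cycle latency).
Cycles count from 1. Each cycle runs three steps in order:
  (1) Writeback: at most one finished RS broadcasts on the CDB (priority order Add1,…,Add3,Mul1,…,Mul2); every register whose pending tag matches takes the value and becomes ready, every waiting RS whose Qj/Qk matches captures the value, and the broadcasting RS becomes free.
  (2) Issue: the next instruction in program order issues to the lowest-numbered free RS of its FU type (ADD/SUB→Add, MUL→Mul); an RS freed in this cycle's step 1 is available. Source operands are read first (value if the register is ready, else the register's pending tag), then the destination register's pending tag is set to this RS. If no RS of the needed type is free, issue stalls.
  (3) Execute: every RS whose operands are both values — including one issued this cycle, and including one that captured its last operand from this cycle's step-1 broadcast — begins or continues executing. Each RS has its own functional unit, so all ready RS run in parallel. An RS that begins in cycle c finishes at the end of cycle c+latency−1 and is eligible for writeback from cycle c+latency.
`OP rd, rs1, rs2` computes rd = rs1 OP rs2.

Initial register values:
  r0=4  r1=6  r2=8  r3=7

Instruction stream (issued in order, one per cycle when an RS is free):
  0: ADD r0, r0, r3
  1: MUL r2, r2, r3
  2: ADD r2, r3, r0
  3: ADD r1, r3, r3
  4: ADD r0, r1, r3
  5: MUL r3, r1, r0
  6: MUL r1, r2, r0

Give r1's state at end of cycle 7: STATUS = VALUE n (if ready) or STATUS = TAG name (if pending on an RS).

cycle 1: issue ADD r0<-Add1 // r0:Add1,r1:6,r2:8,r3:7
cycle 2: issue MUL r2<-Mul1 // r0:Add1,r1:6,r2:Mul1,r3:7
cycle 3: CDB Add1=11; issue ADD r2<-Add1 // r0:11,r1:6,r2:Add1,r3:7
cycle 4: issue ADD r1<-Add2 // r0:11,r1:Add2,r2:Add1,r3:7
cycle 5: CDB Add1=18; issue ADD r0<-Add1 // r0:Add1,r1:Add2,r2:18,r3:7
cycle 6: CDB Add2=14; issue MUL r3<-Mul2 // r0:Add1,r1:14,r2:18,r3:Mul2
cycle 7: CDB Mul1=56; issue MUL r1<-Mul1 // r0:Add1,r1:Mul1,r2:18,r3:Mul2

STATUS = TAG Mul1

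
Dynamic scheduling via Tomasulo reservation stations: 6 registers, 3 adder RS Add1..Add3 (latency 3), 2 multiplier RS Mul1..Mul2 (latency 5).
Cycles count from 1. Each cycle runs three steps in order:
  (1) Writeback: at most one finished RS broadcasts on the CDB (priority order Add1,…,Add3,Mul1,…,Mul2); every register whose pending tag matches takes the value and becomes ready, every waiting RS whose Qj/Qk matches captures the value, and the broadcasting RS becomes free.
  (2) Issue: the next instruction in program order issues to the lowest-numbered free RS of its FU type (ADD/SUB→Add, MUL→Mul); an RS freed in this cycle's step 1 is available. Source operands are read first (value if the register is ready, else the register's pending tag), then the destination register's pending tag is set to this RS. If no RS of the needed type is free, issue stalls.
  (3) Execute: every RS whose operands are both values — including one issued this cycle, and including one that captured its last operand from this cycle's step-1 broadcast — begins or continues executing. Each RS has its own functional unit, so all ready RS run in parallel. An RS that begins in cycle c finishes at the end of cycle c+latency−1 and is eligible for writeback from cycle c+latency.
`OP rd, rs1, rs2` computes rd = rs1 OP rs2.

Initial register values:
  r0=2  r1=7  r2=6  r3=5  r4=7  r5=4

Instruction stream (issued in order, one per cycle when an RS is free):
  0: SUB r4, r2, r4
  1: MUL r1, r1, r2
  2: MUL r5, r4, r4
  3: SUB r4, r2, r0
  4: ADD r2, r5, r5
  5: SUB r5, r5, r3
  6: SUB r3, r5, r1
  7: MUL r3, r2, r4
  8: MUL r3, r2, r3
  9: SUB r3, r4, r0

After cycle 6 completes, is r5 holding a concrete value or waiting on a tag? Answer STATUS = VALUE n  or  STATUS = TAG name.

STATUS = TAG Add3

  c1: issue SUB r4<-Add1  regs: r0:2,r1:7,r2:6,r3:5,r4:Add1,r5:4
  c2: issue MUL r1<-Mul1  regs: r0:2,r1:Mul1,r2:6,r3:5,r4:Add1,r5:4
  c3: issue MUL r5<-Mul2  regs: r0:2,r1:Mul1,r2:6,r3:5,r4:Add1,r5:Mul2
  c4: CDB Add1=-1; issue SUB r4<-Add1  regs: r0:2,r1:Mul1,r2:6,r3:5,r4:Add1,r5:Mul2
  c5: issue ADD r2<-Add2  regs: r0:2,r1:Mul1,r2:Add2,r3:5,r4:Add1,r5:Mul2
  c6: issue SUB r5<-Add3  regs: r0:2,r1:Mul1,r2:Add2,r3:5,r4:Add1,r5:Add3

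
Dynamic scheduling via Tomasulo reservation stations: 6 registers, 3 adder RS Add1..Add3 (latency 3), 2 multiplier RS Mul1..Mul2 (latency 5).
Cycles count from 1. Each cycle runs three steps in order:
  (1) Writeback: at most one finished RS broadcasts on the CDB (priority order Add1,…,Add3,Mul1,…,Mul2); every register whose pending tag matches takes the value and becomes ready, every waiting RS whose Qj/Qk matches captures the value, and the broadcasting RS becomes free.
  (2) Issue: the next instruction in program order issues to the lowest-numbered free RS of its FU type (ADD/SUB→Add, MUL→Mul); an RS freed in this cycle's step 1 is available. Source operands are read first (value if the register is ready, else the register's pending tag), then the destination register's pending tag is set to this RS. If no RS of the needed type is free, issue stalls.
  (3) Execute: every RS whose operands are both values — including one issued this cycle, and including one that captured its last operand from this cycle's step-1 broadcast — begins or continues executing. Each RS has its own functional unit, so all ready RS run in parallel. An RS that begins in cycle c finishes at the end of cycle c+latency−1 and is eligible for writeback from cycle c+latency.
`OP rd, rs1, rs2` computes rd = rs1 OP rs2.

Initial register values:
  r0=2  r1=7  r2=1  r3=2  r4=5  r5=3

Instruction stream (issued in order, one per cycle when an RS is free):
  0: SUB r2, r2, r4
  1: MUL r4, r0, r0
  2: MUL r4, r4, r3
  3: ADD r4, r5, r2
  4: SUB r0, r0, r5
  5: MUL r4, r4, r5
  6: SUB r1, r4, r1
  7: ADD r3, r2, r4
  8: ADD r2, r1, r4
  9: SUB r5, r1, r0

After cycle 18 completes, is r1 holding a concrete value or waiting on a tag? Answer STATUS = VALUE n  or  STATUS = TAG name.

cycle 1: issue SUB r2<-Add1 // r0:2,r1:7,r2:Add1,r3:2,r4:5,r5:3
cycle 2: issue MUL r4<-Mul1 // r0:2,r1:7,r2:Add1,r3:2,r4:Mul1,r5:3
cycle 3: issue MUL r4<-Mul2 // r0:2,r1:7,r2:Add1,r3:2,r4:Mul2,r5:3
cycle 4: CDB Add1=-4; issue ADD r4<-Add1 // r0:2,r1:7,r2:-4,r3:2,r4:Add1,r5:3
cycle 5: issue SUB r0<-Add2 // r0:Add2,r1:7,r2:-4,r3:2,r4:Add1,r5:3
cycle 6: stall // r0:Add2,r1:7,r2:-4,r3:2,r4:Add1,r5:3
cycle 7: CDB Add1=-1; stall // r0:Add2,r1:7,r2:-4,r3:2,r4:-1,r5:3
cycle 8: CDB Add2=-1; stall // r0:-1,r1:7,r2:-4,r3:2,r4:-1,r5:3
cycle 9: CDB Mul1=4; issue MUL r4<-Mul1 // r0:-1,r1:7,r2:-4,r3:2,r4:Mul1,r5:3
cycle 10: issue SUB r1<-Add1 // r0:-1,r1:Add1,r2:-4,r3:2,r4:Mul1,r5:3
cycle 11: issue ADD r3<-Add2 // r0:-1,r1:Add1,r2:-4,r3:Add2,r4:Mul1,r5:3
cycle 12: issue ADD r2<-Add3 // r0:-1,r1:Add1,r2:Add3,r3:Add2,r4:Mul1,r5:3
cycle 13: stall // r0:-1,r1:Add1,r2:Add3,r3:Add2,r4:Mul1,r5:3
cycle 14: CDB Mul1=-3; stall // r0:-1,r1:Add1,r2:Add3,r3:Add2,r4:-3,r5:3
cycle 15: CDB Mul2=8; stall // r0:-1,r1:Add1,r2:Add3,r3:Add2,r4:-3,r5:3
cycle 16: stall // r0:-1,r1:Add1,r2:Add3,r3:Add2,r4:-3,r5:3
cycle 17: CDB Add1=-10; issue SUB r5<-Add1 // r0:-1,r1:-10,r2:Add3,r3:Add2,r4:-3,r5:Add1
cycle 18: CDB Add2=-7 // r0:-1,r1:-10,r2:Add3,r3:-7,r4:-3,r5:Add1

STATUS = VALUE -10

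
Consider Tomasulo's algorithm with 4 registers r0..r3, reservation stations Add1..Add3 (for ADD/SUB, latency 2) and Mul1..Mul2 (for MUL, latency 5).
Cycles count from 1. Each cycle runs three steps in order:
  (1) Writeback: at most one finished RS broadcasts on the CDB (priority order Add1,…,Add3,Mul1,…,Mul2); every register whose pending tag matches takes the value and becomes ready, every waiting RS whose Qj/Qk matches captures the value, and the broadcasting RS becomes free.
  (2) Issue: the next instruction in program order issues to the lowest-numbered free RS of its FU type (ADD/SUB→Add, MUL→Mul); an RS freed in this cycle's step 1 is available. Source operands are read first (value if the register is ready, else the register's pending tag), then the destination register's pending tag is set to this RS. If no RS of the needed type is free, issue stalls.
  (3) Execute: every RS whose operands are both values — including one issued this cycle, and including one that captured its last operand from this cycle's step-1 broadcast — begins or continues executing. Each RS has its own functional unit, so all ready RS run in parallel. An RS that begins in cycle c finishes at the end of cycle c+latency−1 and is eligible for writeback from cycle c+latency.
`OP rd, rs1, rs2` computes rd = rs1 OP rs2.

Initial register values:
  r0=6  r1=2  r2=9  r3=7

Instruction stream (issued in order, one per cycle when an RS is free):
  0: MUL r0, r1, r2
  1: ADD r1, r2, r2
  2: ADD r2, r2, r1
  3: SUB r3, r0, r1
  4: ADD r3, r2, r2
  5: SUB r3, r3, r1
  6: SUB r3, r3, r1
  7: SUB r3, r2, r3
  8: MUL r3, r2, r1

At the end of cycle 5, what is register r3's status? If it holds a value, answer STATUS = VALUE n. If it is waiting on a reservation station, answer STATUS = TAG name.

c1: issue MUL r0<-Mul1 | r0:Mul1,r1:2,r2:9,r3:7
c2: issue ADD r1<-Add1 | r0:Mul1,r1:Add1,r2:9,r3:7
c3: issue ADD r2<-Add2 | r0:Mul1,r1:Add1,r2:Add2,r3:7
c4: CDB Add1=18; issue SUB r3<-Add1 | r0:Mul1,r1:18,r2:Add2,r3:Add1
c5: issue ADD r3<-Add3 | r0:Mul1,r1:18,r2:Add2,r3:Add3

STATUS = TAG Add3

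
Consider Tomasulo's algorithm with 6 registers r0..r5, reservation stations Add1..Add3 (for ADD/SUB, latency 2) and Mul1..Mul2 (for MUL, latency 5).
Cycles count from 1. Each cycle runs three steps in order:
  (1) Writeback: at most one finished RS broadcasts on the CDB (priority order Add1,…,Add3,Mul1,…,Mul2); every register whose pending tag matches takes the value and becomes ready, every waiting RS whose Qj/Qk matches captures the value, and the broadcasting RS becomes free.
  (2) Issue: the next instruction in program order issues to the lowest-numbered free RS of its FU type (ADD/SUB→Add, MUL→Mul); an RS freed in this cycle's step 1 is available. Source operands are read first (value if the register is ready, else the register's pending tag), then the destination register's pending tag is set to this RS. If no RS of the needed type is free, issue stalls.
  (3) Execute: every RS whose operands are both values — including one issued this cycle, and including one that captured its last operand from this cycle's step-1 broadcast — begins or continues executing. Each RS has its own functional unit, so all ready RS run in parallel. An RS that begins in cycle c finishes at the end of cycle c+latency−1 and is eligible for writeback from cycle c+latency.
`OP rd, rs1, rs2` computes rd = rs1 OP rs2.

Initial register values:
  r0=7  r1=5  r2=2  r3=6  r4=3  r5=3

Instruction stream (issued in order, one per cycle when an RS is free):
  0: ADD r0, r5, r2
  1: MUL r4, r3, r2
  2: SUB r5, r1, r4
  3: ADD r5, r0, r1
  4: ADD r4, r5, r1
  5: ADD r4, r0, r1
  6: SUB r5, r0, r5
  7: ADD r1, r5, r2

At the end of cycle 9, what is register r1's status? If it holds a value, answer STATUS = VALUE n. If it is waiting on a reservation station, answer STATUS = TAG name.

  c1: issue ADD r0<-Add1  regs: r0:Add1,r1:5,r2:2,r3:6,r4:3,r5:3
  c2: issue MUL r4<-Mul1  regs: r0:Add1,r1:5,r2:2,r3:6,r4:Mul1,r5:3
  c3: CDB Add1=5; issue SUB r5<-Add1  regs: r0:5,r1:5,r2:2,r3:6,r4:Mul1,r5:Add1
  c4: issue ADD r5<-Add2  regs: r0:5,r1:5,r2:2,r3:6,r4:Mul1,r5:Add2
  c5: issue ADD r4<-Add3  regs: r0:5,r1:5,r2:2,r3:6,r4:Add3,r5:Add2
  c6: CDB Add2=10; issue ADD r4<-Add2  regs: r0:5,r1:5,r2:2,r3:6,r4:Add2,r5:10
  c7: CDB Mul1=12; stall  regs: r0:5,r1:5,r2:2,r3:6,r4:Add2,r5:10
  c8: CDB Add2=10; issue SUB r5<-Add2  regs: r0:5,r1:5,r2:2,r3:6,r4:10,r5:Add2
  c9: CDB Add1=-7; issue ADD r1<-Add1  regs: r0:5,r1:Add1,r2:2,r3:6,r4:10,r5:Add2

STATUS = TAG Add1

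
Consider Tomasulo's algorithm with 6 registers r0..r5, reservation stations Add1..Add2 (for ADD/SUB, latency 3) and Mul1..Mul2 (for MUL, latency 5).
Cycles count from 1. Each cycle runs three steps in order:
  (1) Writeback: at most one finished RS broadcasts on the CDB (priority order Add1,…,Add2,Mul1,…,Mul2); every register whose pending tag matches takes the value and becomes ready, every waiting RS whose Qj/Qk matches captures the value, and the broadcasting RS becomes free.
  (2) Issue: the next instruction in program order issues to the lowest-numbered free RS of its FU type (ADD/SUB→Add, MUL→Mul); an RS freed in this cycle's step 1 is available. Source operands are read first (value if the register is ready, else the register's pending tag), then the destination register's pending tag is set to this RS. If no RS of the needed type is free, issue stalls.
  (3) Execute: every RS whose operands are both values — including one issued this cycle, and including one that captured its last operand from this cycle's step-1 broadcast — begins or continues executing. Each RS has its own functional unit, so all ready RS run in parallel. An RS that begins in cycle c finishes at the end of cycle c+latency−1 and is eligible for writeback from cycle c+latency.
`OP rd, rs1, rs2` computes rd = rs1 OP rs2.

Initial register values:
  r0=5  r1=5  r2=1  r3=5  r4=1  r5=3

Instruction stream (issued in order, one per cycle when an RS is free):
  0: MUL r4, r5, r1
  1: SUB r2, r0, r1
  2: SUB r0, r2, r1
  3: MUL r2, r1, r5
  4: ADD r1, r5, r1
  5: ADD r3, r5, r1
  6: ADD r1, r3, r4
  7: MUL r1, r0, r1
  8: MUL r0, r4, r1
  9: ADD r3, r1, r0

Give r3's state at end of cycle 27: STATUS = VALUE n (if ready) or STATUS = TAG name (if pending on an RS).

STATUS = VALUE -2080

  c1: issue MUL r4<-Mul1  regs: r0:5,r1:5,r2:1,r3:5,r4:Mul1,r5:3
  c2: issue SUB r2<-Add1  regs: r0:5,r1:5,r2:Add1,r3:5,r4:Mul1,r5:3
  c3: issue SUB r0<-Add2  regs: r0:Add2,r1:5,r2:Add1,r3:5,r4:Mul1,r5:3
  c4: issue MUL r2<-Mul2  regs: r0:Add2,r1:5,r2:Mul2,r3:5,r4:Mul1,r5:3
  c5: CDB Add1=0; issue ADD r1<-Add1  regs: r0:Add2,r1:Add1,r2:Mul2,r3:5,r4:Mul1,r5:3
  c6: CDB Mul1=15; stall  regs: r0:Add2,r1:Add1,r2:Mul2,r3:5,r4:15,r5:3
  c7: stall  regs: r0:Add2,r1:Add1,r2:Mul2,r3:5,r4:15,r5:3
  c8: CDB Add1=8; issue ADD r3<-Add1  regs: r0:Add2,r1:8,r2:Mul2,r3:Add1,r4:15,r5:3
  c9: CDB Add2=-5; issue ADD r1<-Add2  regs: r0:-5,r1:Add2,r2:Mul2,r3:Add1,r4:15,r5:3
  c10: CDB Mul2=15; issue MUL r1<-Mul1  regs: r0:-5,r1:Mul1,r2:15,r3:Add1,r4:15,r5:3
  c11: CDB Add1=11; issue MUL r0<-Mul2  regs: r0:Mul2,r1:Mul1,r2:15,r3:11,r4:15,r5:3
  c12: issue ADD r3<-Add1  regs: r0:Mul2,r1:Mul1,r2:15,r3:Add1,r4:15,r5:3
  c13: -  regs: r0:Mul2,r1:Mul1,r2:15,r3:Add1,r4:15,r5:3
  c14: CDB Add2=26  regs: r0:Mul2,r1:Mul1,r2:15,r3:Add1,r4:15,r5:3
  c15: -  regs: r0:Mul2,r1:Mul1,r2:15,r3:Add1,r4:15,r5:3
  c16: -  regs: r0:Mul2,r1:Mul1,r2:15,r3:Add1,r4:15,r5:3
  c17: -  regs: r0:Mul2,r1:Mul1,r2:15,r3:Add1,r4:15,r5:3
  c18: -  regs: r0:Mul2,r1:Mul1,r2:15,r3:Add1,r4:15,r5:3
  c19: CDB Mul1=-130  regs: r0:Mul2,r1:-130,r2:15,r3:Add1,r4:15,r5:3
  c20: -  regs: r0:Mul2,r1:-130,r2:15,r3:Add1,r4:15,r5:3
  c21: -  regs: r0:Mul2,r1:-130,r2:15,r3:Add1,r4:15,r5:3
  c22: -  regs: r0:Mul2,r1:-130,r2:15,r3:Add1,r4:15,r5:3
  c23: -  regs: r0:Mul2,r1:-130,r2:15,r3:Add1,r4:15,r5:3
  c24: CDB Mul2=-1950  regs: r0:-1950,r1:-130,r2:15,r3:Add1,r4:15,r5:3
  c25: -  regs: r0:-1950,r1:-130,r2:15,r3:Add1,r4:15,r5:3
  c26: -  regs: r0:-1950,r1:-130,r2:15,r3:Add1,r4:15,r5:3
  c27: CDB Add1=-2080  regs: r0:-1950,r1:-130,r2:15,r3:-2080,r4:15,r5:3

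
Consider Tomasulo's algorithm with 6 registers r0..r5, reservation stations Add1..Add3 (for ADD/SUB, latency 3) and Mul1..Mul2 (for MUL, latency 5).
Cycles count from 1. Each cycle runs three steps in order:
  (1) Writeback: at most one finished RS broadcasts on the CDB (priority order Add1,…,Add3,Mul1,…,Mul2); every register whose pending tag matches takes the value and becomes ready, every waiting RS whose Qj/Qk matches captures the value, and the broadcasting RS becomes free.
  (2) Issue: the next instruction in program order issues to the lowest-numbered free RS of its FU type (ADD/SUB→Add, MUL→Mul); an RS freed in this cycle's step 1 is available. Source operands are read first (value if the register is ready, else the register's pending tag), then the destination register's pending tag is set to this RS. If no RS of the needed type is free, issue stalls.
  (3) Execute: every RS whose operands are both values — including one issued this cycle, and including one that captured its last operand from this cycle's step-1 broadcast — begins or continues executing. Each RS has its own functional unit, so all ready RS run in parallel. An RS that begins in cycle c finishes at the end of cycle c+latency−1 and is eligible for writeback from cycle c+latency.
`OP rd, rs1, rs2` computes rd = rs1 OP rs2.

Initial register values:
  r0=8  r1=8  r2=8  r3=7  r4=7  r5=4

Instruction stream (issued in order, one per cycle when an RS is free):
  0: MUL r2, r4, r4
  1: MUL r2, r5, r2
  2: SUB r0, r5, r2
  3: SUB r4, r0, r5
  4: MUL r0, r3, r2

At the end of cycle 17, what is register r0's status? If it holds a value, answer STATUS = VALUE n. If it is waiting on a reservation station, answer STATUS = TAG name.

STATUS = VALUE 1372

c1: issue MUL r2<-Mul1 | r0:8,r1:8,r2:Mul1,r3:7,r4:7,r5:4
c2: issue MUL r2<-Mul2 | r0:8,r1:8,r2:Mul2,r3:7,r4:7,r5:4
c3: issue SUB r0<-Add1 | r0:Add1,r1:8,r2:Mul2,r3:7,r4:7,r5:4
c4: issue SUB r4<-Add2 | r0:Add1,r1:8,r2:Mul2,r3:7,r4:Add2,r5:4
c5: stall | r0:Add1,r1:8,r2:Mul2,r3:7,r4:Add2,r5:4
c6: CDB Mul1=49; issue MUL r0<-Mul1 | r0:Mul1,r1:8,r2:Mul2,r3:7,r4:Add2,r5:4
c7: - | r0:Mul1,r1:8,r2:Mul2,r3:7,r4:Add2,r5:4
c8: - | r0:Mul1,r1:8,r2:Mul2,r3:7,r4:Add2,r5:4
c9: - | r0:Mul1,r1:8,r2:Mul2,r3:7,r4:Add2,r5:4
c10: - | r0:Mul1,r1:8,r2:Mul2,r3:7,r4:Add2,r5:4
c11: CDB Mul2=196 | r0:Mul1,r1:8,r2:196,r3:7,r4:Add2,r5:4
c12: - | r0:Mul1,r1:8,r2:196,r3:7,r4:Add2,r5:4
c13: - | r0:Mul1,r1:8,r2:196,r3:7,r4:Add2,r5:4
c14: CDB Add1=-192 | r0:Mul1,r1:8,r2:196,r3:7,r4:Add2,r5:4
c15: - | r0:Mul1,r1:8,r2:196,r3:7,r4:Add2,r5:4
c16: CDB Mul1=1372 | r0:1372,r1:8,r2:196,r3:7,r4:Add2,r5:4
c17: CDB Add2=-196 | r0:1372,r1:8,r2:196,r3:7,r4:-196,r5:4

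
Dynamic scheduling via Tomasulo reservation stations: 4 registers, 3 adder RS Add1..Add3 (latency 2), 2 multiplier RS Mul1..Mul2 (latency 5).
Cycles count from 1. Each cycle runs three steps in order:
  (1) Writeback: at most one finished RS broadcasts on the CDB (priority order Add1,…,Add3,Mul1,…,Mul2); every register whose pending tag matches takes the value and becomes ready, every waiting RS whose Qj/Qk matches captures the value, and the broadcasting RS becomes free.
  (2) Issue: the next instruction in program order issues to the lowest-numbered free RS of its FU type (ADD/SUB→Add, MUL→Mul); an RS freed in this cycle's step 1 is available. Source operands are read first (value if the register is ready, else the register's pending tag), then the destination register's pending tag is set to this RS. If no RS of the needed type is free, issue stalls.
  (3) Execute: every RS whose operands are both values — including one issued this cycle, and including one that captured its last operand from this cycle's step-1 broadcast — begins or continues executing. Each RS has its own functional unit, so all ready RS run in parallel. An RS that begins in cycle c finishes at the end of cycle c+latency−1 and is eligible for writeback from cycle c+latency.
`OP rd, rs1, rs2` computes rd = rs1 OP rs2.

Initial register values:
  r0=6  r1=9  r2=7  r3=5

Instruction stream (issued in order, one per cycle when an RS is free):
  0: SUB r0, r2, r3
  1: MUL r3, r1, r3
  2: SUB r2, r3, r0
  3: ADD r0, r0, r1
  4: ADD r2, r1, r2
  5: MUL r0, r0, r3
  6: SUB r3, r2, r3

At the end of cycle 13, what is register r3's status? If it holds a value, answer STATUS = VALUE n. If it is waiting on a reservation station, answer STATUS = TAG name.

c1: issue SUB r0<-Add1 | r0:Add1,r1:9,r2:7,r3:5
c2: issue MUL r3<-Mul1 | r0:Add1,r1:9,r2:7,r3:Mul1
c3: CDB Add1=2; issue SUB r2<-Add1 | r0:2,r1:9,r2:Add1,r3:Mul1
c4: issue ADD r0<-Add2 | r0:Add2,r1:9,r2:Add1,r3:Mul1
c5: issue ADD r2<-Add3 | r0:Add2,r1:9,r2:Add3,r3:Mul1
c6: CDB Add2=11; issue MUL r0<-Mul2 | r0:Mul2,r1:9,r2:Add3,r3:Mul1
c7: CDB Mul1=45; issue SUB r3<-Add2 | r0:Mul2,r1:9,r2:Add3,r3:Add2
c8: - | r0:Mul2,r1:9,r2:Add3,r3:Add2
c9: CDB Add1=43 | r0:Mul2,r1:9,r2:Add3,r3:Add2
c10: - | r0:Mul2,r1:9,r2:Add3,r3:Add2
c11: CDB Add3=52 | r0:Mul2,r1:9,r2:52,r3:Add2
c12: CDB Mul2=495 | r0:495,r1:9,r2:52,r3:Add2
c13: CDB Add2=7 | r0:495,r1:9,r2:52,r3:7

STATUS = VALUE 7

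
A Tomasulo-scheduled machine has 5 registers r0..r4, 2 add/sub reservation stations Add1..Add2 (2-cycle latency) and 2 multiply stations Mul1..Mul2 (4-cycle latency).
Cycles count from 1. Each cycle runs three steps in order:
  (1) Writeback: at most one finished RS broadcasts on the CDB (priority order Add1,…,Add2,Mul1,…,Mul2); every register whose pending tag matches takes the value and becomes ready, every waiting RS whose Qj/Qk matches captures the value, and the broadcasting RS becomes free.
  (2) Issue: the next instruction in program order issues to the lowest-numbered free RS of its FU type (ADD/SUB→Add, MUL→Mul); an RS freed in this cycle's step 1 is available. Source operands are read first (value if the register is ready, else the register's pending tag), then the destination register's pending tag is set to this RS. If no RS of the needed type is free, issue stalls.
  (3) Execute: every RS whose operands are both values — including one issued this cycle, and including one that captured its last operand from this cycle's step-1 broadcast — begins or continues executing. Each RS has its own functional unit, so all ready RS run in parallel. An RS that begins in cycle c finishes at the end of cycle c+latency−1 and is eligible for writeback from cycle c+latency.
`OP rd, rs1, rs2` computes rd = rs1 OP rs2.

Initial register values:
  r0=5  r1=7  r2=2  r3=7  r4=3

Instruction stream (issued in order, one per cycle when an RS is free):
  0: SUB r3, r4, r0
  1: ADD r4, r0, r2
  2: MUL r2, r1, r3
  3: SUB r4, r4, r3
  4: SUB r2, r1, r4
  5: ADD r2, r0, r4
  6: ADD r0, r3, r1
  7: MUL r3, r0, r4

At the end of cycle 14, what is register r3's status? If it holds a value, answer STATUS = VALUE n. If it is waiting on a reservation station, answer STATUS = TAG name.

c1: issue SUB r3<-Add1 | r0:5,r1:7,r2:2,r3:Add1,r4:3
c2: issue ADD r4<-Add2 | r0:5,r1:7,r2:2,r3:Add1,r4:Add2
c3: CDB Add1=-2; issue MUL r2<-Mul1 | r0:5,r1:7,r2:Mul1,r3:-2,r4:Add2
c4: CDB Add2=7; issue SUB r4<-Add1 | r0:5,r1:7,r2:Mul1,r3:-2,r4:Add1
c5: issue SUB r2<-Add2 | r0:5,r1:7,r2:Add2,r3:-2,r4:Add1
c6: CDB Add1=9; issue ADD r2<-Add1 | r0:5,r1:7,r2:Add1,r3:-2,r4:9
c7: CDB Mul1=-14; stall | r0:5,r1:7,r2:Add1,r3:-2,r4:9
c8: CDB Add1=14; issue ADD r0<-Add1 | r0:Add1,r1:7,r2:14,r3:-2,r4:9
c9: CDB Add2=-2; issue MUL r3<-Mul1 | r0:Add1,r1:7,r2:14,r3:Mul1,r4:9
c10: CDB Add1=5 | r0:5,r1:7,r2:14,r3:Mul1,r4:9
c11: - | r0:5,r1:7,r2:14,r3:Mul1,r4:9
c12: - | r0:5,r1:7,r2:14,r3:Mul1,r4:9
c13: - | r0:5,r1:7,r2:14,r3:Mul1,r4:9
c14: CDB Mul1=45 | r0:5,r1:7,r2:14,r3:45,r4:9

STATUS = VALUE 45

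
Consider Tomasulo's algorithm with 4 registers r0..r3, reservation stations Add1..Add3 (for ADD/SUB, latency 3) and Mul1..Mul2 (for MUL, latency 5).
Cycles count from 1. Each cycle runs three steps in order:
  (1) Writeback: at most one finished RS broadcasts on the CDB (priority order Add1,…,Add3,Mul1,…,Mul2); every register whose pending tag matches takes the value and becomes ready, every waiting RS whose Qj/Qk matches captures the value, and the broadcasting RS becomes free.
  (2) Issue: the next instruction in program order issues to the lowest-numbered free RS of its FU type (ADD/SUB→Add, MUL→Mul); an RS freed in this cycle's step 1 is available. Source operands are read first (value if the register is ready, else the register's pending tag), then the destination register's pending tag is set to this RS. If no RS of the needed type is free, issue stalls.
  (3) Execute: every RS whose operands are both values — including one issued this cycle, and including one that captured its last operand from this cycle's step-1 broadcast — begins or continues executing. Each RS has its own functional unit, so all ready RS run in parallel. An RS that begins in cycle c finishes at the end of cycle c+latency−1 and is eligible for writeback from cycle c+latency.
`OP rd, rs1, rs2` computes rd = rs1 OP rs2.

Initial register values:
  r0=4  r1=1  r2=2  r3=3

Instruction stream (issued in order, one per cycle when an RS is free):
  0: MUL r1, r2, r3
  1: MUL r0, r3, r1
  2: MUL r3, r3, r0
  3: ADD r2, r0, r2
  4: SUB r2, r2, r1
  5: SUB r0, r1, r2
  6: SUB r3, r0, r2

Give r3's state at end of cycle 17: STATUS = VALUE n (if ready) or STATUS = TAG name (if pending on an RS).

cycle 1: issue MUL r1<-Mul1 // r0:4,r1:Mul1,r2:2,r3:3
cycle 2: issue MUL r0<-Mul2 // r0:Mul2,r1:Mul1,r2:2,r3:3
cycle 3: stall // r0:Mul2,r1:Mul1,r2:2,r3:3
cycle 4: stall // r0:Mul2,r1:Mul1,r2:2,r3:3
cycle 5: stall // r0:Mul2,r1:Mul1,r2:2,r3:3
cycle 6: CDB Mul1=6; issue MUL r3<-Mul1 // r0:Mul2,r1:6,r2:2,r3:Mul1
cycle 7: issue ADD r2<-Add1 // r0:Mul2,r1:6,r2:Add1,r3:Mul1
cycle 8: issue SUB r2<-Add2 // r0:Mul2,r1:6,r2:Add2,r3:Mul1
cycle 9: issue SUB r0<-Add3 // r0:Add3,r1:6,r2:Add2,r3:Mul1
cycle 10: stall // r0:Add3,r1:6,r2:Add2,r3:Mul1
cycle 11: CDB Mul2=18; stall // r0:Add3,r1:6,r2:Add2,r3:Mul1
cycle 12: stall // r0:Add3,r1:6,r2:Add2,r3:Mul1
cycle 13: stall // r0:Add3,r1:6,r2:Add2,r3:Mul1
cycle 14: CDB Add1=20; issue SUB r3<-Add1 // r0:Add3,r1:6,r2:Add2,r3:Add1
cycle 15: - // r0:Add3,r1:6,r2:Add2,r3:Add1
cycle 16: CDB Mul1=54 // r0:Add3,r1:6,r2:Add2,r3:Add1
cycle 17: CDB Add2=14 // r0:Add3,r1:6,r2:14,r3:Add1

STATUS = TAG Add1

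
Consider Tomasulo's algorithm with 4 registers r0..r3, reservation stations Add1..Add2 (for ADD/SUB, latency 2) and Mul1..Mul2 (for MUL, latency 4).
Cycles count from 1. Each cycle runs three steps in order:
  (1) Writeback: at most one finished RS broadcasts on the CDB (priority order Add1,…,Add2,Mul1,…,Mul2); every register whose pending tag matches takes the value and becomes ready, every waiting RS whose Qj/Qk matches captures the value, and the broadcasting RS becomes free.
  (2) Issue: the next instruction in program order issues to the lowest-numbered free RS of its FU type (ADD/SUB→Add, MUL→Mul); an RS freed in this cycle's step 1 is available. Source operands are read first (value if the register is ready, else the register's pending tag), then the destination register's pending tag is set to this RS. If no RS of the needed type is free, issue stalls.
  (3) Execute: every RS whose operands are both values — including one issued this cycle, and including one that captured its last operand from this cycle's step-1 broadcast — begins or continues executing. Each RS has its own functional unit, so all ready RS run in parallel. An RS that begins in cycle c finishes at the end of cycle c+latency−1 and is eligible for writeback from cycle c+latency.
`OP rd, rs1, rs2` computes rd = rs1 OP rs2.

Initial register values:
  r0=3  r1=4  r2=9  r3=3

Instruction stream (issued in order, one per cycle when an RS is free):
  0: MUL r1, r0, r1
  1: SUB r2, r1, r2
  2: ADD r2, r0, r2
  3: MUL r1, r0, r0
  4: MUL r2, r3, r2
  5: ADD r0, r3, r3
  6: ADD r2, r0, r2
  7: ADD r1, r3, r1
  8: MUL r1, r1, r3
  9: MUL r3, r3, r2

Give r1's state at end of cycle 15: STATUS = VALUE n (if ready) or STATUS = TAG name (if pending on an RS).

STATUS = TAG Mul2

cycle 1: issue MUL r1<-Mul1 // r0:3,r1:Mul1,r2:9,r3:3
cycle 2: issue SUB r2<-Add1 // r0:3,r1:Mul1,r2:Add1,r3:3
cycle 3: issue ADD r2<-Add2 // r0:3,r1:Mul1,r2:Add2,r3:3
cycle 4: issue MUL r1<-Mul2 // r0:3,r1:Mul2,r2:Add2,r3:3
cycle 5: CDB Mul1=12; issue MUL r2<-Mul1 // r0:3,r1:Mul2,r2:Mul1,r3:3
cycle 6: stall // r0:3,r1:Mul2,r2:Mul1,r3:3
cycle 7: CDB Add1=3; issue ADD r0<-Add1 // r0:Add1,r1:Mul2,r2:Mul1,r3:3
cycle 8: CDB Mul2=9; stall // r0:Add1,r1:9,r2:Mul1,r3:3
cycle 9: CDB Add1=6; issue ADD r2<-Add1 // r0:6,r1:9,r2:Add1,r3:3
cycle 10: CDB Add2=6; issue ADD r1<-Add2 // r0:6,r1:Add2,r2:Add1,r3:3
cycle 11: issue MUL r1<-Mul2 // r0:6,r1:Mul2,r2:Add1,r3:3
cycle 12: CDB Add2=12; stall // r0:6,r1:Mul2,r2:Add1,r3:3
cycle 13: stall // r0:6,r1:Mul2,r2:Add1,r3:3
cycle 14: CDB Mul1=18; issue MUL r3<-Mul1 // r0:6,r1:Mul2,r2:Add1,r3:Mul1
cycle 15: - // r0:6,r1:Mul2,r2:Add1,r3:Mul1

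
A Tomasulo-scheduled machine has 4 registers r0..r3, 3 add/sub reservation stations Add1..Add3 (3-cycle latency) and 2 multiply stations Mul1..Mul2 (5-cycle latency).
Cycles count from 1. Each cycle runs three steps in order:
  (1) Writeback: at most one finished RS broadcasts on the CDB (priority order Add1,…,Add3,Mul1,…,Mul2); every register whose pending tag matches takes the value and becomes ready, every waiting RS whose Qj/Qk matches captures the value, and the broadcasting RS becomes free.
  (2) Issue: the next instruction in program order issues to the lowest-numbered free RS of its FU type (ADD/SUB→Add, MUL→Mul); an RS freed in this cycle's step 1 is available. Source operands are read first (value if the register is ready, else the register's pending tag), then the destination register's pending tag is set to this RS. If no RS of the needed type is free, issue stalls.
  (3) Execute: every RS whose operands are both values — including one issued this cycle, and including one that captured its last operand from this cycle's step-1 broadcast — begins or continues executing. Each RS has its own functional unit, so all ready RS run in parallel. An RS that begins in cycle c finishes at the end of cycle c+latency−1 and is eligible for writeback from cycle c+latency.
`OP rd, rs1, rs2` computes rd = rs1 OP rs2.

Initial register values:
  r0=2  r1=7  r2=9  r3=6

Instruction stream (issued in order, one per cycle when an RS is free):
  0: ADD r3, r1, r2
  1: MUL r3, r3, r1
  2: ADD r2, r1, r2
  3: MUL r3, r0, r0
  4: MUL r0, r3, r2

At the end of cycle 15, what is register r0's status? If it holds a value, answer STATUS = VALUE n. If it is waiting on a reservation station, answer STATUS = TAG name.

STATUS = VALUE 64

  c1: issue ADD r3<-Add1  regs: r0:2,r1:7,r2:9,r3:Add1
  c2: issue MUL r3<-Mul1  regs: r0:2,r1:7,r2:9,r3:Mul1
  c3: issue ADD r2<-Add2  regs: r0:2,r1:7,r2:Add2,r3:Mul1
  c4: CDB Add1=16; issue MUL r3<-Mul2  regs: r0:2,r1:7,r2:Add2,r3:Mul2
  c5: stall  regs: r0:2,r1:7,r2:Add2,r3:Mul2
  c6: CDB Add2=16; stall  regs: r0:2,r1:7,r2:16,r3:Mul2
  c7: stall  regs: r0:2,r1:7,r2:16,r3:Mul2
  c8: stall  regs: r0:2,r1:7,r2:16,r3:Mul2
  c9: CDB Mul1=112; issue MUL r0<-Mul1  regs: r0:Mul1,r1:7,r2:16,r3:Mul2
  c10: CDB Mul2=4  regs: r0:Mul1,r1:7,r2:16,r3:4
  c11: -  regs: r0:Mul1,r1:7,r2:16,r3:4
  c12: -  regs: r0:Mul1,r1:7,r2:16,r3:4
  c13: -  regs: r0:Mul1,r1:7,r2:16,r3:4
  c14: -  regs: r0:Mul1,r1:7,r2:16,r3:4
  c15: CDB Mul1=64  regs: r0:64,r1:7,r2:16,r3:4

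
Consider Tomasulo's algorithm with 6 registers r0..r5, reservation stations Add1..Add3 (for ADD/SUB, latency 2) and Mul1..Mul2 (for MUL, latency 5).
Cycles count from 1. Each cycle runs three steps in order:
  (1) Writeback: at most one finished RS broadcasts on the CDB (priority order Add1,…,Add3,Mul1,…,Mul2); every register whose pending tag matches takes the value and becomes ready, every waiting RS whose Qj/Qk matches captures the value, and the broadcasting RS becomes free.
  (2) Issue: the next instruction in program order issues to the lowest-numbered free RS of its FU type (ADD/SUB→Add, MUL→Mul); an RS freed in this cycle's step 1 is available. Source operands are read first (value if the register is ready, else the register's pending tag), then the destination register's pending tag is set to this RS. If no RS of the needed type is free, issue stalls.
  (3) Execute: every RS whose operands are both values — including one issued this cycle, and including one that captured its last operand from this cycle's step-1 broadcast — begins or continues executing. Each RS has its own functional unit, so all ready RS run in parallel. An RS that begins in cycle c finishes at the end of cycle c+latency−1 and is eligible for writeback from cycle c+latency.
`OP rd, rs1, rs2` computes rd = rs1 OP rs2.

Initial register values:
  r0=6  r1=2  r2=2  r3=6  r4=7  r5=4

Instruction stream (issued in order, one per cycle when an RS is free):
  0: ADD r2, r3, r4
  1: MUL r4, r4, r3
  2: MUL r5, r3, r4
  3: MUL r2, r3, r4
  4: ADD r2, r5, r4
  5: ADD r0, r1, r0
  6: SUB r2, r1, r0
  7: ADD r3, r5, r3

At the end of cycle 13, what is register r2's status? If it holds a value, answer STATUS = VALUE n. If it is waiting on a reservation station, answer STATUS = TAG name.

STATUS = VALUE -6

c1: issue ADD r2<-Add1 | r0:6,r1:2,r2:Add1,r3:6,r4:7,r5:4
c2: issue MUL r4<-Mul1 | r0:6,r1:2,r2:Add1,r3:6,r4:Mul1,r5:4
c3: CDB Add1=13; issue MUL r5<-Mul2 | r0:6,r1:2,r2:13,r3:6,r4:Mul1,r5:Mul2
c4: stall | r0:6,r1:2,r2:13,r3:6,r4:Mul1,r5:Mul2
c5: stall | r0:6,r1:2,r2:13,r3:6,r4:Mul1,r5:Mul2
c6: stall | r0:6,r1:2,r2:13,r3:6,r4:Mul1,r5:Mul2
c7: CDB Mul1=42; issue MUL r2<-Mul1 | r0:6,r1:2,r2:Mul1,r3:6,r4:42,r5:Mul2
c8: issue ADD r2<-Add1 | r0:6,r1:2,r2:Add1,r3:6,r4:42,r5:Mul2
c9: issue ADD r0<-Add2 | r0:Add2,r1:2,r2:Add1,r3:6,r4:42,r5:Mul2
c10: issue SUB r2<-Add3 | r0:Add2,r1:2,r2:Add3,r3:6,r4:42,r5:Mul2
c11: CDB Add2=8; issue ADD r3<-Add2 | r0:8,r1:2,r2:Add3,r3:Add2,r4:42,r5:Mul2
c12: CDB Mul1=252 | r0:8,r1:2,r2:Add3,r3:Add2,r4:42,r5:Mul2
c13: CDB Add3=-6 | r0:8,r1:2,r2:-6,r3:Add2,r4:42,r5:Mul2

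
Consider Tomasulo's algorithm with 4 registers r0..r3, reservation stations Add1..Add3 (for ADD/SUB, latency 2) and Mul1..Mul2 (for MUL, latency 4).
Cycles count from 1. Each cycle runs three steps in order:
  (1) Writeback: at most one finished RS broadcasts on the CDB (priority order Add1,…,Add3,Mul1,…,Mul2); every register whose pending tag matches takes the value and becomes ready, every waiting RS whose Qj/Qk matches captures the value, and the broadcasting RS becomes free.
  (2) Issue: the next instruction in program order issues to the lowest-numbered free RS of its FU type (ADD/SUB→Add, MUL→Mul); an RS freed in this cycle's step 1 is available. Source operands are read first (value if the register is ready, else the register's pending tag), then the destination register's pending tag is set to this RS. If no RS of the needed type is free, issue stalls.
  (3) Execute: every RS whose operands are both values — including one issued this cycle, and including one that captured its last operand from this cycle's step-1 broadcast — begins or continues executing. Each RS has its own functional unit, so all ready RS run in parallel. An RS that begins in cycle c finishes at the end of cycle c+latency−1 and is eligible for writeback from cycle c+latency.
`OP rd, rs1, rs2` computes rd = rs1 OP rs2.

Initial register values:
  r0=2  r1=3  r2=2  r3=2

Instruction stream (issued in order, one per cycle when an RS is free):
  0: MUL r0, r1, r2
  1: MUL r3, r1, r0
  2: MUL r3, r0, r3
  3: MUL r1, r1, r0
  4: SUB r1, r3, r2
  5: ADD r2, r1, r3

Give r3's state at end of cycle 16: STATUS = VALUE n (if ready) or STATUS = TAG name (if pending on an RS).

STATUS = VALUE 108

c1: issue MUL r0<-Mul1 | r0:Mul1,r1:3,r2:2,r3:2
c2: issue MUL r3<-Mul2 | r0:Mul1,r1:3,r2:2,r3:Mul2
c3: stall | r0:Mul1,r1:3,r2:2,r3:Mul2
c4: stall | r0:Mul1,r1:3,r2:2,r3:Mul2
c5: CDB Mul1=6; issue MUL r3<-Mul1 | r0:6,r1:3,r2:2,r3:Mul1
c6: stall | r0:6,r1:3,r2:2,r3:Mul1
c7: stall | r0:6,r1:3,r2:2,r3:Mul1
c8: stall | r0:6,r1:3,r2:2,r3:Mul1
c9: CDB Mul2=18; issue MUL r1<-Mul2 | r0:6,r1:Mul2,r2:2,r3:Mul1
c10: issue SUB r1<-Add1 | r0:6,r1:Add1,r2:2,r3:Mul1
c11: issue ADD r2<-Add2 | r0:6,r1:Add1,r2:Add2,r3:Mul1
c12: - | r0:6,r1:Add1,r2:Add2,r3:Mul1
c13: CDB Mul1=108 | r0:6,r1:Add1,r2:Add2,r3:108
c14: CDB Mul2=18 | r0:6,r1:Add1,r2:Add2,r3:108
c15: CDB Add1=106 | r0:6,r1:106,r2:Add2,r3:108
c16: - | r0:6,r1:106,r2:Add2,r3:108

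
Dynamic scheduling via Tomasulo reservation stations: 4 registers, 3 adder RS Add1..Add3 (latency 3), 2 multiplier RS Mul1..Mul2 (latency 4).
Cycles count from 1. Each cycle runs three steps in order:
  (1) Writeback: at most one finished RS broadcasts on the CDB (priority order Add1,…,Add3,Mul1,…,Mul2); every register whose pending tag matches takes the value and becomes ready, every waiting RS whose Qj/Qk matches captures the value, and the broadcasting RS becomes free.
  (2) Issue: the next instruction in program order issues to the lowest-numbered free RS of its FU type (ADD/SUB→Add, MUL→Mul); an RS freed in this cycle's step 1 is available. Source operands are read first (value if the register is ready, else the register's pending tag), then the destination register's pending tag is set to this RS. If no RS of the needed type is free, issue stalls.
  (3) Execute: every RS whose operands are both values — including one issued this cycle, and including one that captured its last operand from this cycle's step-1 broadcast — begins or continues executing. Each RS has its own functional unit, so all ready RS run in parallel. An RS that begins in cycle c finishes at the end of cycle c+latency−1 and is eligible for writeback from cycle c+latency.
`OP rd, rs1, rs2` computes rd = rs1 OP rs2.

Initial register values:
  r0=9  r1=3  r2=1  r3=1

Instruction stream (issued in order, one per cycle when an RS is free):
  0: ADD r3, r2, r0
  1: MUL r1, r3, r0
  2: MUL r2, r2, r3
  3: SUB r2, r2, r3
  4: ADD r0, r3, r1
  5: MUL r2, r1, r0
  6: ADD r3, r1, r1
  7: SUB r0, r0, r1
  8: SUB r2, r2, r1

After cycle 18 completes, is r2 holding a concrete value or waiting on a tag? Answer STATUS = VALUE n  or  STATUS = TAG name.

cycle 1: issue ADD r3<-Add1 // r0:9,r1:3,r2:1,r3:Add1
cycle 2: issue MUL r1<-Mul1 // r0:9,r1:Mul1,r2:1,r3:Add1
cycle 3: issue MUL r2<-Mul2 // r0:9,r1:Mul1,r2:Mul2,r3:Add1
cycle 4: CDB Add1=10; issue SUB r2<-Add1 // r0:9,r1:Mul1,r2:Add1,r3:10
cycle 5: issue ADD r0<-Add2 // r0:Add2,r1:Mul1,r2:Add1,r3:10
cycle 6: stall // r0:Add2,r1:Mul1,r2:Add1,r3:10
cycle 7: stall // r0:Add2,r1:Mul1,r2:Add1,r3:10
cycle 8: CDB Mul1=90; issue MUL r2<-Mul1 // r0:Add2,r1:90,r2:Mul1,r3:10
cycle 9: CDB Mul2=10; issue ADD r3<-Add3 // r0:Add2,r1:90,r2:Mul1,r3:Add3
cycle 10: stall // r0:Add2,r1:90,r2:Mul1,r3:Add3
cycle 11: CDB Add2=100; issue SUB r0<-Add2 // r0:Add2,r1:90,r2:Mul1,r3:Add3
cycle 12: CDB Add1=0; issue SUB r2<-Add1 // r0:Add2,r1:90,r2:Add1,r3:Add3
cycle 13: CDB Add3=180 // r0:Add2,r1:90,r2:Add1,r3:180
cycle 14: CDB Add2=10 // r0:10,r1:90,r2:Add1,r3:180
cycle 15: CDB Mul1=9000 // r0:10,r1:90,r2:Add1,r3:180
cycle 16: - // r0:10,r1:90,r2:Add1,r3:180
cycle 17: - // r0:10,r1:90,r2:Add1,r3:180
cycle 18: CDB Add1=8910 // r0:10,r1:90,r2:8910,r3:180

STATUS = VALUE 8910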